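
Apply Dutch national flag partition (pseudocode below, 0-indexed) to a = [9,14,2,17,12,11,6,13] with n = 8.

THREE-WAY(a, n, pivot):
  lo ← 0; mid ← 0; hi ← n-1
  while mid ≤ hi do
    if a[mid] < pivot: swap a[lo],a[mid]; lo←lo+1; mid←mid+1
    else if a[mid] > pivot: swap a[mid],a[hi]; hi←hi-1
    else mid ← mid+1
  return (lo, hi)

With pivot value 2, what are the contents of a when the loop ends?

pivot = 2; lo=0, mid=0, hi=7
a[mid]=9>2: swap a[0],a[7]; hi=6 → [13,14,2,17,12,11,6,9]
a[mid]=13>2: swap a[0],a[6]; hi=5 → [6,14,2,17,12,11,13,9]
a[mid]=6>2: swap a[0],a[5]; hi=4 → [11,14,2,17,12,6,13,9]
a[mid]=11>2: swap a[0],a[4]; hi=3 → [12,14,2,17,11,6,13,9]
a[mid]=12>2: swap a[0],a[3]; hi=2 → [17,14,2,12,11,6,13,9]
a[mid]=17>2: swap a[0],a[2]; hi=1 → [2,14,17,12,11,6,13,9]
a[mid]=2=2: mid=1
a[mid]=14>2: swap a[1],a[1]; hi=0 → [2,14,17,12,11,6,13,9]
end: lo=0, hi=0; a = [2,14,17,12,11,6,13,9]

[2,14,17,12,11,6,13,9]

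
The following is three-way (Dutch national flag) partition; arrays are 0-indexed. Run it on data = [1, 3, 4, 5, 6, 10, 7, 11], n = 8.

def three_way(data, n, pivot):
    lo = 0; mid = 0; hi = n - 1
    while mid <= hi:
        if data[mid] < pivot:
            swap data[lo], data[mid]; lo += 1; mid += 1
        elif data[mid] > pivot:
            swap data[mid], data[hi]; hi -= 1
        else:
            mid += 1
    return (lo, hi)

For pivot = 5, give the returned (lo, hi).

(3, 3)

lo=0 mid=0 hi=7
1<5: swap(0,0), lo=1 mid=1 ⇒ [1, 3, 4, 5, 6, 10, 7, 11]
3<5: swap(1,1), lo=2 mid=2 ⇒ [1, 3, 4, 5, 6, 10, 7, 11]
4<5: swap(2,2), lo=3 mid=3 ⇒ [1, 3, 4, 5, 6, 10, 7, 11]
5=5: mid=4
6>5: swap(4,7), hi=6 ⇒ [1, 3, 4, 5, 11, 10, 7, 6]
11>5: swap(4,6), hi=5 ⇒ [1, 3, 4, 5, 7, 10, 11, 6]
7>5: swap(4,5), hi=4 ⇒ [1, 3, 4, 5, 10, 7, 11, 6]
10>5: swap(4,4), hi=3 ⇒ [1, 3, 4, 5, 10, 7, 11, 6]
done. lo=3 hi=3; data=[1, 3, 4, 5, 10, 7, 11, 6]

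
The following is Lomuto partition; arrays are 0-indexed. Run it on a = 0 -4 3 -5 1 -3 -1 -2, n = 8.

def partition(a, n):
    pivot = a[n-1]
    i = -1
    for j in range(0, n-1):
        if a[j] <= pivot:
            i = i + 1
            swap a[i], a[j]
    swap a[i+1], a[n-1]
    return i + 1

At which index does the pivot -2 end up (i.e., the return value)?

pivot = a[7] = -2; i = -1
j=0: a[0]=0 > -2 → no swap
j=1: a[1]=-4 ≤ -2 → i=0, swap a[0],a[1] → -4 0 3 -5 1 -3 -1 -2
j=2: a[2]=3 > -2 → no swap
j=3: a[3]=-5 ≤ -2 → i=1, swap a[1],a[3] → -4 -5 3 0 1 -3 -1 -2
j=4: a[4]=1 > -2 → no swap
j=5: a[5]=-3 ≤ -2 → i=2, swap a[2],a[5] → -4 -5 -3 0 1 3 -1 -2
j=6: a[6]=-1 > -2 → no swap
final swap a[3],a[7] → -4 -5 -3 -2 1 3 -1 0; return 3

3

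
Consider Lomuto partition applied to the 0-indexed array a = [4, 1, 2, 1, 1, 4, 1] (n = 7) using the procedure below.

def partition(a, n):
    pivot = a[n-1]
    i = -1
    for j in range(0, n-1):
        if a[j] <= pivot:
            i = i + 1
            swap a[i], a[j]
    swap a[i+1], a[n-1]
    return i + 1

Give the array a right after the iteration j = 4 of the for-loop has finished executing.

pivot = a[6] = 1; i = -1
j=0: a[0]=4 > 1 → no swap
j=1: a[1]=1 ≤ 1 → i=0, swap a[0],a[1] → [1, 4, 2, 1, 1, 4, 1]
j=2: a[2]=2 > 1 → no swap
j=3: a[3]=1 ≤ 1 → i=1, swap a[1],a[3] → [1, 1, 2, 4, 1, 4, 1]
j=4: a[4]=1 ≤ 1 → i=2, swap a[2],a[4] → [1, 1, 1, 4, 2, 4, 1]
(after j=4) a = [1, 1, 1, 4, 2, 4, 1]

[1, 1, 1, 4, 2, 4, 1]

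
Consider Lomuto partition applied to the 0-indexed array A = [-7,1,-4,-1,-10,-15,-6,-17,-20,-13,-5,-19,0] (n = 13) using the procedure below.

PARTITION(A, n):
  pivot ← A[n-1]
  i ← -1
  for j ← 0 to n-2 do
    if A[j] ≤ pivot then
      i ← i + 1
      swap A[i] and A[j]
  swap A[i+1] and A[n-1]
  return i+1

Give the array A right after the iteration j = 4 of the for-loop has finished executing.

[-7,-4,-1,-10,1,-15,-6,-17,-20,-13,-5,-19,0]

pivot = A[12] = 0; i = -1
j=0: A[0]=-7 ≤ 0 → i=0, swap A[0],A[0] (no change) → [-7,1,-4,-1,-10,-15,-6,-17,-20,-13,-5,-19,0]
j=1: A[1]=1 > 0 → no swap
j=2: A[2]=-4 ≤ 0 → i=1, swap A[1],A[2] → [-7,-4,1,-1,-10,-15,-6,-17,-20,-13,-5,-19,0]
j=3: A[3]=-1 ≤ 0 → i=2, swap A[2],A[3] → [-7,-4,-1,1,-10,-15,-6,-17,-20,-13,-5,-19,0]
j=4: A[4]=-10 ≤ 0 → i=3, swap A[3],A[4] → [-7,-4,-1,-10,1,-15,-6,-17,-20,-13,-5,-19,0]
(after j=4) A = [-7,-4,-1,-10,1,-15,-6,-17,-20,-13,-5,-19,0]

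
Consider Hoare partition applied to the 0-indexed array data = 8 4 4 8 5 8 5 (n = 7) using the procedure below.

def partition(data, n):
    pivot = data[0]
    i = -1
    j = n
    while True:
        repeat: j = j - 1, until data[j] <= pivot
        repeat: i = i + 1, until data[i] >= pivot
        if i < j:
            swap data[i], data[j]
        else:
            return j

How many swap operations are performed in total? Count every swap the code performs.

pivot = data[0] = 8; i = -1, j = 7
j→6 (data[6]=5≤8), i→0 (data[0]=8≥8); i<j, swap → 5 4 4 8 5 8 8
j→5 (data[5]=8≤8), i→3 (data[3]=8≥8); i<j, swap → 5 4 4 8 5 8 8
j→4, i→5; i≥j, return j=4. data = 5 4 4 8 5 8 8

2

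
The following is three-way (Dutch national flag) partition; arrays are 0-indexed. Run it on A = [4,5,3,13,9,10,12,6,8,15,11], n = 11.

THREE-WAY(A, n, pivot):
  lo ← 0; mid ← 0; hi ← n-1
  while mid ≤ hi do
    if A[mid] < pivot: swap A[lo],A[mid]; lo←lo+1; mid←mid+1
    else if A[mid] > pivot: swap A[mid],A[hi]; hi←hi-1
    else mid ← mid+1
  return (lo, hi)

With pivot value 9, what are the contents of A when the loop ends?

pivot = 9; lo=0, mid=0, hi=10
A[mid]=4<9: swap A[0],A[0]; lo=1,mid=1 → [4,5,3,13,9,10,12,6,8,15,11]
A[mid]=5<9: swap A[1],A[1]; lo=2,mid=2 → [4,5,3,13,9,10,12,6,8,15,11]
A[mid]=3<9: swap A[2],A[2]; lo=3,mid=3 → [4,5,3,13,9,10,12,6,8,15,11]
A[mid]=13>9: swap A[3],A[10]; hi=9 → [4,5,3,11,9,10,12,6,8,15,13]
A[mid]=11>9: swap A[3],A[9]; hi=8 → [4,5,3,15,9,10,12,6,8,11,13]
A[mid]=15>9: swap A[3],A[8]; hi=7 → [4,5,3,8,9,10,12,6,15,11,13]
A[mid]=8<9: swap A[3],A[3]; lo=4,mid=4 → [4,5,3,8,9,10,12,6,15,11,13]
A[mid]=9=9: mid=5
A[mid]=10>9: swap A[5],A[7]; hi=6 → [4,5,3,8,9,6,12,10,15,11,13]
A[mid]=6<9: swap A[4],A[5]; lo=5,mid=6 → [4,5,3,8,6,9,12,10,15,11,13]
A[mid]=12>9: swap A[6],A[6]; hi=5 → [4,5,3,8,6,9,12,10,15,11,13]
end: lo=5, hi=5; A = [4,5,3,8,6,9,12,10,15,11,13]

[4,5,3,8,6,9,12,10,15,11,13]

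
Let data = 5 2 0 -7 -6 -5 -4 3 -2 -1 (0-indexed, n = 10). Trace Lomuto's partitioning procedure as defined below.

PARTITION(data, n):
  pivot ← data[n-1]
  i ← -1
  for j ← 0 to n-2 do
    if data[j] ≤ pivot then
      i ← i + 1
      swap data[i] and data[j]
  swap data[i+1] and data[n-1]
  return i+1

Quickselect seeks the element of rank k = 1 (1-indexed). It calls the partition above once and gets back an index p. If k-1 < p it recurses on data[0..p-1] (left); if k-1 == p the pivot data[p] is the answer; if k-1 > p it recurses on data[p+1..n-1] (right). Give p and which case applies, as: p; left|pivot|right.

pivot=-1, i=-1
j=0: 5>-1, skip
j=1: 2>-1, skip
j=2: 0>-1, skip
j=3: -7≤-1, i=0, swap(0,3) ⇒ -7 2 0 5 -6 -5 -4 3 -2 -1
j=4: -6≤-1, i=1, swap(1,4) ⇒ -7 -6 0 5 2 -5 -4 3 -2 -1
j=5: -5≤-1, i=2, swap(2,5) ⇒ -7 -6 -5 5 2 0 -4 3 -2 -1
j=6: -4≤-1, i=3, swap(3,6) ⇒ -7 -6 -5 -4 2 0 5 3 -2 -1
j=7: 3>-1, skip
j=8: -2≤-1, i=4, swap(4,8) ⇒ -7 -6 -5 -4 -2 0 5 3 2 -1
swap(5,9) ⇒ -7 -6 -5 -4 -2 -1 5 3 2 0; return 5
p = 5; k-1 = 0 < 5 ⇒ left

5; left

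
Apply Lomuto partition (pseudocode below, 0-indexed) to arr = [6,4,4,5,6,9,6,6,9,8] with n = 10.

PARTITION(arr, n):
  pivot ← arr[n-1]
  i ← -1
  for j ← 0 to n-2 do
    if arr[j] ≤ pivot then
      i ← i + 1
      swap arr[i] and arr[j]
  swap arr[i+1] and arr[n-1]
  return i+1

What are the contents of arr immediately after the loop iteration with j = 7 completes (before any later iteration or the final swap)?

[6,4,4,5,6,6,6,9,9,8]

pivot = arr[9] = 8; i = -1
j=0: arr[0]=6 ≤ 8 → i=0, swap arr[0],arr[0] (no change) → [6,4,4,5,6,9,6,6,9,8]
j=1: arr[1]=4 ≤ 8 → i=1, swap arr[1],arr[1] (no change) → [6,4,4,5,6,9,6,6,9,8]
j=2: arr[2]=4 ≤ 8 → i=2, swap arr[2],arr[2] (no change) → [6,4,4,5,6,9,6,6,9,8]
j=3: arr[3]=5 ≤ 8 → i=3, swap arr[3],arr[3] (no change) → [6,4,4,5,6,9,6,6,9,8]
j=4: arr[4]=6 ≤ 8 → i=4, swap arr[4],arr[4] (no change) → [6,4,4,5,6,9,6,6,9,8]
j=5: arr[5]=9 > 8 → no swap
j=6: arr[6]=6 ≤ 8 → i=5, swap arr[5],arr[6] → [6,4,4,5,6,6,9,6,9,8]
j=7: arr[7]=6 ≤ 8 → i=6, swap arr[6],arr[7] → [6,4,4,5,6,6,6,9,9,8]
(after j=7) arr = [6,4,4,5,6,6,6,9,9,8]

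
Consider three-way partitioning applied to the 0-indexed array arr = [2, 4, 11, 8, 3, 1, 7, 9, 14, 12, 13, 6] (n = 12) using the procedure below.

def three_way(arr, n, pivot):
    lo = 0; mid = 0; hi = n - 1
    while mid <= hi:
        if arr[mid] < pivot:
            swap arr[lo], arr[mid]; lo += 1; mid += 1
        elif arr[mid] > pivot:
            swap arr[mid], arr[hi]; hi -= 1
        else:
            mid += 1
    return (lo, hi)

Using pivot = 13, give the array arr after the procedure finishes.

lo=0 mid=0 hi=11
2<13: swap(0,0), lo=1 mid=1 ⇒ [2, 4, 11, 8, 3, 1, 7, 9, 14, 12, 13, 6]
4<13: swap(1,1), lo=2 mid=2 ⇒ [2, 4, 11, 8, 3, 1, 7, 9, 14, 12, 13, 6]
11<13: swap(2,2), lo=3 mid=3 ⇒ [2, 4, 11, 8, 3, 1, 7, 9, 14, 12, 13, 6]
8<13: swap(3,3), lo=4 mid=4 ⇒ [2, 4, 11, 8, 3, 1, 7, 9, 14, 12, 13, 6]
3<13: swap(4,4), lo=5 mid=5 ⇒ [2, 4, 11, 8, 3, 1, 7, 9, 14, 12, 13, 6]
1<13: swap(5,5), lo=6 mid=6 ⇒ [2, 4, 11, 8, 3, 1, 7, 9, 14, 12, 13, 6]
7<13: swap(6,6), lo=7 mid=7 ⇒ [2, 4, 11, 8, 3, 1, 7, 9, 14, 12, 13, 6]
9<13: swap(7,7), lo=8 mid=8 ⇒ [2, 4, 11, 8, 3, 1, 7, 9, 14, 12, 13, 6]
14>13: swap(8,11), hi=10 ⇒ [2, 4, 11, 8, 3, 1, 7, 9, 6, 12, 13, 14]
6<13: swap(8,8), lo=9 mid=9 ⇒ [2, 4, 11, 8, 3, 1, 7, 9, 6, 12, 13, 14]
12<13: swap(9,9), lo=10 mid=10 ⇒ [2, 4, 11, 8, 3, 1, 7, 9, 6, 12, 13, 14]
13=13: mid=11
done. lo=10 hi=10; arr=[2, 4, 11, 8, 3, 1, 7, 9, 6, 12, 13, 14]

[2, 4, 11, 8, 3, 1, 7, 9, 6, 12, 13, 14]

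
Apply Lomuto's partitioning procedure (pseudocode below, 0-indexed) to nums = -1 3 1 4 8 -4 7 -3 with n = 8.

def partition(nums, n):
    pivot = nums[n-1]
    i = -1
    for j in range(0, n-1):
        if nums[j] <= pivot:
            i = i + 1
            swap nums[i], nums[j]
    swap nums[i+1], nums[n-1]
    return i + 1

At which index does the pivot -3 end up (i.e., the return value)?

1

pivot=-3, i=-1
j=0: -1>-3, skip
j=1: 3>-3, skip
j=2: 1>-3, skip
j=3: 4>-3, skip
j=4: 8>-3, skip
j=5: -4≤-3, i=0, swap(0,5) ⇒ -4 3 1 4 8 -1 7 -3
j=6: 7>-3, skip
swap(1,7) ⇒ -4 -3 1 4 8 -1 7 3; return 1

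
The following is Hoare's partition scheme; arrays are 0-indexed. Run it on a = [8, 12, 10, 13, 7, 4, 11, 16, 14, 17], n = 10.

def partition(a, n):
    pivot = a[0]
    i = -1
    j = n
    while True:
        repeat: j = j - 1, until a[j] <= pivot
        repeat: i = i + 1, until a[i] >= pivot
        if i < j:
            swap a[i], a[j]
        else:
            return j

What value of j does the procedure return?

pivot = a[0] = 8; i = -1, j = 10
j→5 (a[5]=4≤8), i→0 (a[0]=8≥8); i<j, swap → [4, 12, 10, 13, 7, 8, 11, 16, 14, 17]
j→4 (a[4]=7≤8), i→1 (a[1]=12≥8); i<j, swap → [4, 7, 10, 13, 12, 8, 11, 16, 14, 17]
j→1, i→2; i≥j, return j=1. a = [4, 7, 10, 13, 12, 8, 11, 16, 14, 17]

1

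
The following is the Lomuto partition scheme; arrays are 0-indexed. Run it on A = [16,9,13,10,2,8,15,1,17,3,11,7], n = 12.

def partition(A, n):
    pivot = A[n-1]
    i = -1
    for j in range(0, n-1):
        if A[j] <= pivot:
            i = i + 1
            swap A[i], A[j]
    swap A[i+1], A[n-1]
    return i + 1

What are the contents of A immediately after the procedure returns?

[2,1,3,7,16,8,15,9,17,13,11,10]

pivot=7, i=-1
j=0: 16>7, skip
j=1: 9>7, skip
j=2: 13>7, skip
j=3: 10>7, skip
j=4: 2≤7, i=0, swap(0,4) ⇒ [2,9,13,10,16,8,15,1,17,3,11,7]
j=5: 8>7, skip
j=6: 15>7, skip
j=7: 1≤7, i=1, swap(1,7) ⇒ [2,1,13,10,16,8,15,9,17,3,11,7]
j=8: 17>7, skip
j=9: 3≤7, i=2, swap(2,9) ⇒ [2,1,3,10,16,8,15,9,17,13,11,7]
j=10: 11>7, skip
swap(3,11) ⇒ [2,1,3,7,16,8,15,9,17,13,11,10]; return 3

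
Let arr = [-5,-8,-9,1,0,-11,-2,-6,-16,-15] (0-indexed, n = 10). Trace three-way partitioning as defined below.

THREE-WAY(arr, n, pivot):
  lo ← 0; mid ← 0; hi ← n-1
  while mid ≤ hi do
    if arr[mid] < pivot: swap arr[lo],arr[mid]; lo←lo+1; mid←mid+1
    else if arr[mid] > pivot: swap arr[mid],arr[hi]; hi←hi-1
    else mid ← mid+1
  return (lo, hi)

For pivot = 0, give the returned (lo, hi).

pivot = 0; lo=0, mid=0, hi=9
arr[mid]=-5<0: swap arr[0],arr[0]; lo=1,mid=1 → [-5,-8,-9,1,0,-11,-2,-6,-16,-15]
arr[mid]=-8<0: swap arr[1],arr[1]; lo=2,mid=2 → [-5,-8,-9,1,0,-11,-2,-6,-16,-15]
arr[mid]=-9<0: swap arr[2],arr[2]; lo=3,mid=3 → [-5,-8,-9,1,0,-11,-2,-6,-16,-15]
arr[mid]=1>0: swap arr[3],arr[9]; hi=8 → [-5,-8,-9,-15,0,-11,-2,-6,-16,1]
arr[mid]=-15<0: swap arr[3],arr[3]; lo=4,mid=4 → [-5,-8,-9,-15,0,-11,-2,-6,-16,1]
arr[mid]=0=0: mid=5
arr[mid]=-11<0: swap arr[4],arr[5]; lo=5,mid=6 → [-5,-8,-9,-15,-11,0,-2,-6,-16,1]
arr[mid]=-2<0: swap arr[5],arr[6]; lo=6,mid=7 → [-5,-8,-9,-15,-11,-2,0,-6,-16,1]
arr[mid]=-6<0: swap arr[6],arr[7]; lo=7,mid=8 → [-5,-8,-9,-15,-11,-2,-6,0,-16,1]
arr[mid]=-16<0: swap arr[7],arr[8]; lo=8,mid=9 → [-5,-8,-9,-15,-11,-2,-6,-16,0,1]
end: lo=8, hi=8; arr = [-5,-8,-9,-15,-11,-2,-6,-16,0,1]

(8, 8)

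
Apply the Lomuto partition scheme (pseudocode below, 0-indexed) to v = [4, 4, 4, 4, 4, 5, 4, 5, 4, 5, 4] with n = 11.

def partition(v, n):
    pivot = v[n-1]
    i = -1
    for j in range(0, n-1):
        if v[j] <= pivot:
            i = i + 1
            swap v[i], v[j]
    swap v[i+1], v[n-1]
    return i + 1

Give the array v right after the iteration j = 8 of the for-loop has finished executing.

pivot = v[10] = 4; i = -1
j=0: v[0]=4 ≤ 4 → i=0, swap v[0],v[0] (no change) → [4, 4, 4, 4, 4, 5, 4, 5, 4, 5, 4]
j=1: v[1]=4 ≤ 4 → i=1, swap v[1],v[1] (no change) → [4, 4, 4, 4, 4, 5, 4, 5, 4, 5, 4]
j=2: v[2]=4 ≤ 4 → i=2, swap v[2],v[2] (no change) → [4, 4, 4, 4, 4, 5, 4, 5, 4, 5, 4]
j=3: v[3]=4 ≤ 4 → i=3, swap v[3],v[3] (no change) → [4, 4, 4, 4, 4, 5, 4, 5, 4, 5, 4]
j=4: v[4]=4 ≤ 4 → i=4, swap v[4],v[4] (no change) → [4, 4, 4, 4, 4, 5, 4, 5, 4, 5, 4]
j=5: v[5]=5 > 4 → no swap
j=6: v[6]=4 ≤ 4 → i=5, swap v[5],v[6] → [4, 4, 4, 4, 4, 4, 5, 5, 4, 5, 4]
j=7: v[7]=5 > 4 → no swap
j=8: v[8]=4 ≤ 4 → i=6, swap v[6],v[8] → [4, 4, 4, 4, 4, 4, 4, 5, 5, 5, 4]
(after j=8) v = [4, 4, 4, 4, 4, 4, 4, 5, 5, 5, 4]

[4, 4, 4, 4, 4, 4, 4, 5, 5, 5, 4]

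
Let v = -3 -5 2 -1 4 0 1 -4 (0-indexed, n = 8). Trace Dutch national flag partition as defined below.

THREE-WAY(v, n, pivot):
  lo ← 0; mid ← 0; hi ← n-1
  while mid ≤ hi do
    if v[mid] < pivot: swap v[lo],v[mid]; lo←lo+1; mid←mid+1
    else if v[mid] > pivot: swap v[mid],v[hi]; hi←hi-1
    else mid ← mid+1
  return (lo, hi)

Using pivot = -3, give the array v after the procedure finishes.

lo=0 mid=0 hi=7
-3=-3: mid=1
-5<-3: swap(0,1), lo=1 mid=2 ⇒ -5 -3 2 -1 4 0 1 -4
2>-3: swap(2,7), hi=6 ⇒ -5 -3 -4 -1 4 0 1 2
-4<-3: swap(1,2), lo=2 mid=3 ⇒ -5 -4 -3 -1 4 0 1 2
-1>-3: swap(3,6), hi=5 ⇒ -5 -4 -3 1 4 0 -1 2
1>-3: swap(3,5), hi=4 ⇒ -5 -4 -3 0 4 1 -1 2
0>-3: swap(3,4), hi=3 ⇒ -5 -4 -3 4 0 1 -1 2
4>-3: swap(3,3), hi=2 ⇒ -5 -4 -3 4 0 1 -1 2
done. lo=2 hi=2; v=-5 -4 -3 4 0 1 -1 2

-5 -4 -3 4 0 1 -1 2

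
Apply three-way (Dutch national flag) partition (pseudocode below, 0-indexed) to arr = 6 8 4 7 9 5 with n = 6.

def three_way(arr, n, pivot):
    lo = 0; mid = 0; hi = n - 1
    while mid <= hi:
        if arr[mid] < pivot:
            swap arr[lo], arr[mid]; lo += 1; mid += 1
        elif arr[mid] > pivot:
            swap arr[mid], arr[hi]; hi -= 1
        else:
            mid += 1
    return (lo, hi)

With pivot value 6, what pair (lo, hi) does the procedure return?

(2, 2)

lo=0 mid=0 hi=5
6=6: mid=1
8>6: swap(1,5), hi=4 ⇒ 6 5 4 7 9 8
5<6: swap(0,1), lo=1 mid=2 ⇒ 5 6 4 7 9 8
4<6: swap(1,2), lo=2 mid=3 ⇒ 5 4 6 7 9 8
7>6: swap(3,4), hi=3 ⇒ 5 4 6 9 7 8
9>6: swap(3,3), hi=2 ⇒ 5 4 6 9 7 8
done. lo=2 hi=2; arr=5 4 6 9 7 8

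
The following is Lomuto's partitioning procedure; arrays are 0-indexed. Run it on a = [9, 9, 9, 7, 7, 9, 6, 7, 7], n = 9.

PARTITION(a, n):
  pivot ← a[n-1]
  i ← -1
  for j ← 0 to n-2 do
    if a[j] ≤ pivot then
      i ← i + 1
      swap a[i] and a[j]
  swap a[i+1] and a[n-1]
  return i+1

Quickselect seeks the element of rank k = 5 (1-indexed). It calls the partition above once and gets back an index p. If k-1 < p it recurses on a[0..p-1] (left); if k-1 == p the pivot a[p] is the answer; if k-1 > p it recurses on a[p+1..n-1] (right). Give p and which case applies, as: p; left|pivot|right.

pivot = a[8] = 7; i = -1
j=0: a[0]=9 > 7 → no swap
j=1: a[1]=9 > 7 → no swap
j=2: a[2]=9 > 7 → no swap
j=3: a[3]=7 ≤ 7 → i=0, swap a[0],a[3] → [7, 9, 9, 9, 7, 9, 6, 7, 7]
j=4: a[4]=7 ≤ 7 → i=1, swap a[1],a[4] → [7, 7, 9, 9, 9, 9, 6, 7, 7]
j=5: a[5]=9 > 7 → no swap
j=6: a[6]=6 ≤ 7 → i=2, swap a[2],a[6] → [7, 7, 6, 9, 9, 9, 9, 7, 7]
j=7: a[7]=7 ≤ 7 → i=3, swap a[3],a[7] → [7, 7, 6, 7, 9, 9, 9, 9, 7]
final swap a[4],a[8] → [7, 7, 6, 7, 7, 9, 9, 9, 9]; return 4
p = 4; k-1 = 4 == 4 ⇒ pivot

4; pivot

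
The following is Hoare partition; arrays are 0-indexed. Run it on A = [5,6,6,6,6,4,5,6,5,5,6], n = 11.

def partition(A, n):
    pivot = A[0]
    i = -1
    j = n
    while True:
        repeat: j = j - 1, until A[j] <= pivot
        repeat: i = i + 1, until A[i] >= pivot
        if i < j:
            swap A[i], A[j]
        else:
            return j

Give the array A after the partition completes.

pivot=5
j stops at 9 (5), i stops at 0 (5); swap ⇒ [5,6,6,6,6,4,5,6,5,5,6]
j stops at 8 (5), i stops at 1 (6); swap ⇒ [5,5,6,6,6,4,5,6,6,5,6]
j stops at 6 (5), i stops at 2 (6); swap ⇒ [5,5,5,6,6,4,6,6,6,5,6]
j stops at 5 (4), i stops at 3 (6); swap ⇒ [5,5,5,4,6,6,6,6,6,5,6]
j stops at 3, i stops at 4; i≥j ⇒ return 3. A=[5,5,5,4,6,6,6,6,6,5,6]

[5,5,5,4,6,6,6,6,6,5,6]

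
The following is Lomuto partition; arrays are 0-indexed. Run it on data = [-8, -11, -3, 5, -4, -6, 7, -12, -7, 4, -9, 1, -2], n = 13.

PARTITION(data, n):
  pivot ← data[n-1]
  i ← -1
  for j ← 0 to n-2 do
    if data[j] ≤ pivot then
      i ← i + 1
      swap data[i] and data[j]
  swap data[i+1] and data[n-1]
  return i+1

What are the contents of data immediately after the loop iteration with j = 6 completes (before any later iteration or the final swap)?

[-8, -11, -3, -4, -6, 5, 7, -12, -7, 4, -9, 1, -2]

pivot=-2, i=-1
j=0: -8≤-2, i=0, swap(0,0) ⇒ [-8, -11, -3, 5, -4, -6, 7, -12, -7, 4, -9, 1, -2]
j=1: -11≤-2, i=1, swap(1,1) ⇒ [-8, -11, -3, 5, -4, -6, 7, -12, -7, 4, -9, 1, -2]
j=2: -3≤-2, i=2, swap(2,2) ⇒ [-8, -11, -3, 5, -4, -6, 7, -12, -7, 4, -9, 1, -2]
j=3: 5>-2, skip
j=4: -4≤-2, i=3, swap(3,4) ⇒ [-8, -11, -3, -4, 5, -6, 7, -12, -7, 4, -9, 1, -2]
j=5: -6≤-2, i=4, swap(4,5) ⇒ [-8, -11, -3, -4, -6, 5, 7, -12, -7, 4, -9, 1, -2]
j=6: 7>-2, skip
(after j=6) data = [-8, -11, -3, -4, -6, 5, 7, -12, -7, 4, -9, 1, -2]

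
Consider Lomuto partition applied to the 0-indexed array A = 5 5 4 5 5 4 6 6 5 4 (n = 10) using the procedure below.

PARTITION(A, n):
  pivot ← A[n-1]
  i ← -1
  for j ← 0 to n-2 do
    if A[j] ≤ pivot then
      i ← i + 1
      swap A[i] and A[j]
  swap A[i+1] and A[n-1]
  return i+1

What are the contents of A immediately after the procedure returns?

pivot = A[9] = 4; i = -1
j=0: A[0]=5 > 4 → no swap
j=1: A[1]=5 > 4 → no swap
j=2: A[2]=4 ≤ 4 → i=0, swap A[0],A[2] → 4 5 5 5 5 4 6 6 5 4
j=3: A[3]=5 > 4 → no swap
j=4: A[4]=5 > 4 → no swap
j=5: A[5]=4 ≤ 4 → i=1, swap A[1],A[5] → 4 4 5 5 5 5 6 6 5 4
j=6: A[6]=6 > 4 → no swap
j=7: A[7]=6 > 4 → no swap
j=8: A[8]=5 > 4 → no swap
final swap A[2],A[9] → 4 4 4 5 5 5 6 6 5 5; return 2

4 4 4 5 5 5 6 6 5 5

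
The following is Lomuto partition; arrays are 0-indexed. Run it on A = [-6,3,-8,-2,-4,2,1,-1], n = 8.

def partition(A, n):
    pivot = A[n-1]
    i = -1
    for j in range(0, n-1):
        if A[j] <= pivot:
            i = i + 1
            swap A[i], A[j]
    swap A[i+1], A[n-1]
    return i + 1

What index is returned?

pivot = A[7] = -1; i = -1
j=0: A[0]=-6 ≤ -1 → i=0, swap A[0],A[0] (no change) → [-6,3,-8,-2,-4,2,1,-1]
j=1: A[1]=3 > -1 → no swap
j=2: A[2]=-8 ≤ -1 → i=1, swap A[1],A[2] → [-6,-8,3,-2,-4,2,1,-1]
j=3: A[3]=-2 ≤ -1 → i=2, swap A[2],A[3] → [-6,-8,-2,3,-4,2,1,-1]
j=4: A[4]=-4 ≤ -1 → i=3, swap A[3],A[4] → [-6,-8,-2,-4,3,2,1,-1]
j=5: A[5]=2 > -1 → no swap
j=6: A[6]=1 > -1 → no swap
final swap A[4],A[7] → [-6,-8,-2,-4,-1,2,1,3]; return 4

4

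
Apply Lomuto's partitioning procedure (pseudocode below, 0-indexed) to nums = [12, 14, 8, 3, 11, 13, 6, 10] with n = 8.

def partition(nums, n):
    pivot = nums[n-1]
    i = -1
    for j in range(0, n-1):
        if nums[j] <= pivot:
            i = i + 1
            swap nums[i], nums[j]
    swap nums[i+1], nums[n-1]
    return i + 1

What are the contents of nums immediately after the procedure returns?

pivot=10, i=-1
j=0: 12>10, skip
j=1: 14>10, skip
j=2: 8≤10, i=0, swap(0,2) ⇒ [8, 14, 12, 3, 11, 13, 6, 10]
j=3: 3≤10, i=1, swap(1,3) ⇒ [8, 3, 12, 14, 11, 13, 6, 10]
j=4: 11>10, skip
j=5: 13>10, skip
j=6: 6≤10, i=2, swap(2,6) ⇒ [8, 3, 6, 14, 11, 13, 12, 10]
swap(3,7) ⇒ [8, 3, 6, 10, 11, 13, 12, 14]; return 3

[8, 3, 6, 10, 11, 13, 12, 14]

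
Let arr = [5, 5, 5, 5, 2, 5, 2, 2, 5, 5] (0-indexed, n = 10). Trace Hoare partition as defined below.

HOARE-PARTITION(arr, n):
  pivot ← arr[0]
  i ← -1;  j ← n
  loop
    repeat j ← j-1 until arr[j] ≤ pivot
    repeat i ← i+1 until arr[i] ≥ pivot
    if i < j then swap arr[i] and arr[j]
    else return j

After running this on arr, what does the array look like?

pivot=5
j stops at 9 (5), i stops at 0 (5); swap ⇒ [5, 5, 5, 5, 2, 5, 2, 2, 5, 5]
j stops at 8 (5), i stops at 1 (5); swap ⇒ [5, 5, 5, 5, 2, 5, 2, 2, 5, 5]
j stops at 7 (2), i stops at 2 (5); swap ⇒ [5, 5, 2, 5, 2, 5, 2, 5, 5, 5]
j stops at 6 (2), i stops at 3 (5); swap ⇒ [5, 5, 2, 2, 2, 5, 5, 5, 5, 5]
j stops at 5, i stops at 5; i≥j ⇒ return 5. arr=[5, 5, 2, 2, 2, 5, 5, 5, 5, 5]

[5, 5, 2, 2, 2, 5, 5, 5, 5, 5]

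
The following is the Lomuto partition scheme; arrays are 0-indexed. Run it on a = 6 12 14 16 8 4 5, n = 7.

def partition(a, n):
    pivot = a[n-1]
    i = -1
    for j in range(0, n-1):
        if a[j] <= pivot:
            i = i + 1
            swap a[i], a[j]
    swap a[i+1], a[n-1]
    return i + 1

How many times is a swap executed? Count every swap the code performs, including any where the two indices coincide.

2

pivot=5, i=-1
j=0: 6>5, skip
j=1: 12>5, skip
j=2: 14>5, skip
j=3: 16>5, skip
j=4: 8>5, skip
j=5: 4≤5, i=0, swap(0,5) ⇒ 4 12 14 16 8 6 5
swap(1,6) ⇒ 4 5 14 16 8 6 12; return 1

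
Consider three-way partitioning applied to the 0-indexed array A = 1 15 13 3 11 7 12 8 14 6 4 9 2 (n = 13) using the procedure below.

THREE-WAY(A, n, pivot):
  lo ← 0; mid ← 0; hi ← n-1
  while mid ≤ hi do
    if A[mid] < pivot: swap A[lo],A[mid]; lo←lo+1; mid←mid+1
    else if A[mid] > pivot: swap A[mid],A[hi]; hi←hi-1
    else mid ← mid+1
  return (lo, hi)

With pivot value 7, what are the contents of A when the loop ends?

1 2 4 3 6 7 8 14 12 11 9 13 15

pivot = 7; lo=0, mid=0, hi=12
A[mid]=1<7: swap A[0],A[0]; lo=1,mid=1 → 1 15 13 3 11 7 12 8 14 6 4 9 2
A[mid]=15>7: swap A[1],A[12]; hi=11 → 1 2 13 3 11 7 12 8 14 6 4 9 15
A[mid]=2<7: swap A[1],A[1]; lo=2,mid=2 → 1 2 13 3 11 7 12 8 14 6 4 9 15
A[mid]=13>7: swap A[2],A[11]; hi=10 → 1 2 9 3 11 7 12 8 14 6 4 13 15
A[mid]=9>7: swap A[2],A[10]; hi=9 → 1 2 4 3 11 7 12 8 14 6 9 13 15
A[mid]=4<7: swap A[2],A[2]; lo=3,mid=3 → 1 2 4 3 11 7 12 8 14 6 9 13 15
A[mid]=3<7: swap A[3],A[3]; lo=4,mid=4 → 1 2 4 3 11 7 12 8 14 6 9 13 15
A[mid]=11>7: swap A[4],A[9]; hi=8 → 1 2 4 3 6 7 12 8 14 11 9 13 15
A[mid]=6<7: swap A[4],A[4]; lo=5,mid=5 → 1 2 4 3 6 7 12 8 14 11 9 13 15
A[mid]=7=7: mid=6
A[mid]=12>7: swap A[6],A[8]; hi=7 → 1 2 4 3 6 7 14 8 12 11 9 13 15
A[mid]=14>7: swap A[6],A[7]; hi=6 → 1 2 4 3 6 7 8 14 12 11 9 13 15
A[mid]=8>7: swap A[6],A[6]; hi=5 → 1 2 4 3 6 7 8 14 12 11 9 13 15
end: lo=5, hi=5; A = 1 2 4 3 6 7 8 14 12 11 9 13 15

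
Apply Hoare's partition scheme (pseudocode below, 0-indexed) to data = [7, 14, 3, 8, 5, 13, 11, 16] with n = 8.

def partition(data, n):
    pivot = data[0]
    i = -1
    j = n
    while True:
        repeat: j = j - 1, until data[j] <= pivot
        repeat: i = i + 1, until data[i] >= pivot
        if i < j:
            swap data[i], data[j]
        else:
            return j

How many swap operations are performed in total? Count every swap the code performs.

2

pivot = data[0] = 7; i = -1, j = 8
j→4 (data[4]=5≤7), i→0 (data[0]=7≥7); i<j, swap → [5, 14, 3, 8, 7, 13, 11, 16]
j→2 (data[2]=3≤7), i→1 (data[1]=14≥7); i<j, swap → [5, 3, 14, 8, 7, 13, 11, 16]
j→1, i→2; i≥j, return j=1. data = [5, 3, 14, 8, 7, 13, 11, 16]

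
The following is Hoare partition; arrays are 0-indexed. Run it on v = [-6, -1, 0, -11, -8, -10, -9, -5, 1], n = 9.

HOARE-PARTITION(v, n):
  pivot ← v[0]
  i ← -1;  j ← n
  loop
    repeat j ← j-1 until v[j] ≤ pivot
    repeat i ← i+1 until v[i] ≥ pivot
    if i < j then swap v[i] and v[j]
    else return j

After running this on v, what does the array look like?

pivot = v[0] = -6; i = -1, j = 9
j→6 (v[6]=-9≤-6), i→0 (v[0]=-6≥-6); i<j, swap → [-9, -1, 0, -11, -8, -10, -6, -5, 1]
j→5 (v[5]=-10≤-6), i→1 (v[1]=-1≥-6); i<j, swap → [-9, -10, 0, -11, -8, -1, -6, -5, 1]
j→4 (v[4]=-8≤-6), i→2 (v[2]=0≥-6); i<j, swap → [-9, -10, -8, -11, 0, -1, -6, -5, 1]
j→3, i→4; i≥j, return j=3. v = [-9, -10, -8, -11, 0, -1, -6, -5, 1]

[-9, -10, -8, -11, 0, -1, -6, -5, 1]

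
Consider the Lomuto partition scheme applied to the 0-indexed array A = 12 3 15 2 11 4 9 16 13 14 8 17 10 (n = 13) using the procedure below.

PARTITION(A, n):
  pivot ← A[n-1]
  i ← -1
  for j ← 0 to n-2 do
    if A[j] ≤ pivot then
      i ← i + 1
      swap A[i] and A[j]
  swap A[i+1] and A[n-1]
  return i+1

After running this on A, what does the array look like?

pivot = A[12] = 10; i = -1
j=0: A[0]=12 > 10 → no swap
j=1: A[1]=3 ≤ 10 → i=0, swap A[0],A[1] → 3 12 15 2 11 4 9 16 13 14 8 17 10
j=2: A[2]=15 > 10 → no swap
j=3: A[3]=2 ≤ 10 → i=1, swap A[1],A[3] → 3 2 15 12 11 4 9 16 13 14 8 17 10
j=4: A[4]=11 > 10 → no swap
j=5: A[5]=4 ≤ 10 → i=2, swap A[2],A[5] → 3 2 4 12 11 15 9 16 13 14 8 17 10
j=6: A[6]=9 ≤ 10 → i=3, swap A[3],A[6] → 3 2 4 9 11 15 12 16 13 14 8 17 10
j=7: A[7]=16 > 10 → no swap
j=8: A[8]=13 > 10 → no swap
j=9: A[9]=14 > 10 → no swap
j=10: A[10]=8 ≤ 10 → i=4, swap A[4],A[10] → 3 2 4 9 8 15 12 16 13 14 11 17 10
j=11: A[11]=17 > 10 → no swap
final swap A[5],A[12] → 3 2 4 9 8 10 12 16 13 14 11 17 15; return 5

3 2 4 9 8 10 12 16 13 14 11 17 15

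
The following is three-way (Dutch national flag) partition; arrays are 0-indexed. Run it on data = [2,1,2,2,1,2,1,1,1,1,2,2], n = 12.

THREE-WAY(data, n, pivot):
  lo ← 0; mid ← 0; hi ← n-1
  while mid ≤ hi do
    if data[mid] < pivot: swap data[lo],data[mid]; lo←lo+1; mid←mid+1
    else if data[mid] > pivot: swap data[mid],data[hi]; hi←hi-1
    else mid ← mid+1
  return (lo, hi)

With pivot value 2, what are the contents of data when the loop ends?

[1,1,1,1,1,1,2,2,2,2,2,2]

lo=0 mid=0 hi=11
2=2: mid=1
1<2: swap(0,1), lo=1 mid=2 ⇒ [1,2,2,2,1,2,1,1,1,1,2,2]
2=2: mid=3
2=2: mid=4
1<2: swap(1,4), lo=2 mid=5 ⇒ [1,1,2,2,2,2,1,1,1,1,2,2]
2=2: mid=6
1<2: swap(2,6), lo=3 mid=7 ⇒ [1,1,1,2,2,2,2,1,1,1,2,2]
1<2: swap(3,7), lo=4 mid=8 ⇒ [1,1,1,1,2,2,2,2,1,1,2,2]
1<2: swap(4,8), lo=5 mid=9 ⇒ [1,1,1,1,1,2,2,2,2,1,2,2]
1<2: swap(5,9), lo=6 mid=10 ⇒ [1,1,1,1,1,1,2,2,2,2,2,2]
2=2: mid=11
2=2: mid=12
done. lo=6 hi=11; data=[1,1,1,1,1,1,2,2,2,2,2,2]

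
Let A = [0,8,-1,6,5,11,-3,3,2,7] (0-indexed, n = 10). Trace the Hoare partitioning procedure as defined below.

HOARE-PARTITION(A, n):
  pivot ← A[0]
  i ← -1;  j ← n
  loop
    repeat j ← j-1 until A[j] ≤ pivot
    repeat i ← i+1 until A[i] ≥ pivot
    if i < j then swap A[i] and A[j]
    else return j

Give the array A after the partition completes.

pivot=0
j stops at 6 (-3), i stops at 0 (0); swap ⇒ [-3,8,-1,6,5,11,0,3,2,7]
j stops at 2 (-1), i stops at 1 (8); swap ⇒ [-3,-1,8,6,5,11,0,3,2,7]
j stops at 1, i stops at 2; i≥j ⇒ return 1. A=[-3,-1,8,6,5,11,0,3,2,7]

[-3,-1,8,6,5,11,0,3,2,7]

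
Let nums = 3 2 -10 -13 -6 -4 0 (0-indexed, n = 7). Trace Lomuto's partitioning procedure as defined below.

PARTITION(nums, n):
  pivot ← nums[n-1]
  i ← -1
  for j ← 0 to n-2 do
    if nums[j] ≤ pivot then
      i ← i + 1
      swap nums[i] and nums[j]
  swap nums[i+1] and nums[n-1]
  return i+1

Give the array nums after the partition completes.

pivot=0, i=-1
j=0: 3>0, skip
j=1: 2>0, skip
j=2: -10≤0, i=0, swap(0,2) ⇒ -10 2 3 -13 -6 -4 0
j=3: -13≤0, i=1, swap(1,3) ⇒ -10 -13 3 2 -6 -4 0
j=4: -6≤0, i=2, swap(2,4) ⇒ -10 -13 -6 2 3 -4 0
j=5: -4≤0, i=3, swap(3,5) ⇒ -10 -13 -6 -4 3 2 0
swap(4,6) ⇒ -10 -13 -6 -4 0 2 3; return 4

-10 -13 -6 -4 0 2 3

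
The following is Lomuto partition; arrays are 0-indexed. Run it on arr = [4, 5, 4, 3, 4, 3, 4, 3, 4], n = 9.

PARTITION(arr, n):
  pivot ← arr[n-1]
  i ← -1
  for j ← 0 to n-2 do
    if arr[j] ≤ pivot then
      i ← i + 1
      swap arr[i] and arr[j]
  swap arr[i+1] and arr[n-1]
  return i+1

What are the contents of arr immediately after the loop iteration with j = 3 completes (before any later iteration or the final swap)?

pivot = arr[8] = 4; i = -1
j=0: arr[0]=4 ≤ 4 → i=0, swap arr[0],arr[0] (no change) → [4, 5, 4, 3, 4, 3, 4, 3, 4]
j=1: arr[1]=5 > 4 → no swap
j=2: arr[2]=4 ≤ 4 → i=1, swap arr[1],arr[2] → [4, 4, 5, 3, 4, 3, 4, 3, 4]
j=3: arr[3]=3 ≤ 4 → i=2, swap arr[2],arr[3] → [4, 4, 3, 5, 4, 3, 4, 3, 4]
(after j=3) arr = [4, 4, 3, 5, 4, 3, 4, 3, 4]

[4, 4, 3, 5, 4, 3, 4, 3, 4]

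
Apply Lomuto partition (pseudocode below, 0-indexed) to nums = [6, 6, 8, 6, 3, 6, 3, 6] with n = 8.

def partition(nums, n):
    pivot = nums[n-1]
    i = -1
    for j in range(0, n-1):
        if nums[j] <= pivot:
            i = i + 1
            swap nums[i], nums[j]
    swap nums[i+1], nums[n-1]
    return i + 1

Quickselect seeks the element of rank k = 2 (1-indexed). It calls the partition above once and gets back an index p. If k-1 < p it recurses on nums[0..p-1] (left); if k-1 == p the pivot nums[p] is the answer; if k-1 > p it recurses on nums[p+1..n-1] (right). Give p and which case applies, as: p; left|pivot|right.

6; left

pivot = nums[7] = 6; i = -1
j=0: nums[0]=6 ≤ 6 → i=0, swap nums[0],nums[0] (no change) → [6, 6, 8, 6, 3, 6, 3, 6]
j=1: nums[1]=6 ≤ 6 → i=1, swap nums[1],nums[1] (no change) → [6, 6, 8, 6, 3, 6, 3, 6]
j=2: nums[2]=8 > 6 → no swap
j=3: nums[3]=6 ≤ 6 → i=2, swap nums[2],nums[3] → [6, 6, 6, 8, 3, 6, 3, 6]
j=4: nums[4]=3 ≤ 6 → i=3, swap nums[3],nums[4] → [6, 6, 6, 3, 8, 6, 3, 6]
j=5: nums[5]=6 ≤ 6 → i=4, swap nums[4],nums[5] → [6, 6, 6, 3, 6, 8, 3, 6]
j=6: nums[6]=3 ≤ 6 → i=5, swap nums[5],nums[6] → [6, 6, 6, 3, 6, 3, 8, 6]
final swap nums[6],nums[7] → [6, 6, 6, 3, 6, 3, 6, 8]; return 6
p = 6; k-1 = 1 < 6 ⇒ left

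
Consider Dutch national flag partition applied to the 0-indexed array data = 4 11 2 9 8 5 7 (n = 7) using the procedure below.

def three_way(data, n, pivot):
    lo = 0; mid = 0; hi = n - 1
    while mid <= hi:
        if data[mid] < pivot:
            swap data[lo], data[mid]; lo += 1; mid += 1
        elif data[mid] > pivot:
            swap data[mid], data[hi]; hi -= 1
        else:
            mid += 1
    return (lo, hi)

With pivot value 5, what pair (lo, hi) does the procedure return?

pivot = 5; lo=0, mid=0, hi=6
data[mid]=4<5: swap data[0],data[0]; lo=1,mid=1 → 4 11 2 9 8 5 7
data[mid]=11>5: swap data[1],data[6]; hi=5 → 4 7 2 9 8 5 11
data[mid]=7>5: swap data[1],data[5]; hi=4 → 4 5 2 9 8 7 11
data[mid]=5=5: mid=2
data[mid]=2<5: swap data[1],data[2]; lo=2,mid=3 → 4 2 5 9 8 7 11
data[mid]=9>5: swap data[3],data[4]; hi=3 → 4 2 5 8 9 7 11
data[mid]=8>5: swap data[3],data[3]; hi=2 → 4 2 5 8 9 7 11
end: lo=2, hi=2; data = 4 2 5 8 9 7 11

(2, 2)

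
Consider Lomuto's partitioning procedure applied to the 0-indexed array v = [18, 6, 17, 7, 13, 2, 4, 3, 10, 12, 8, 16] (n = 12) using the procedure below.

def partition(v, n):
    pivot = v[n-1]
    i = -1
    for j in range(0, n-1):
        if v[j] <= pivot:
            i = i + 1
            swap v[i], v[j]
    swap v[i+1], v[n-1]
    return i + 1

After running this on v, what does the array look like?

pivot=16, i=-1
j=0: 18>16, skip
j=1: 6≤16, i=0, swap(0,1) ⇒ [6, 18, 17, 7, 13, 2, 4, 3, 10, 12, 8, 16]
j=2: 17>16, skip
j=3: 7≤16, i=1, swap(1,3) ⇒ [6, 7, 17, 18, 13, 2, 4, 3, 10, 12, 8, 16]
j=4: 13≤16, i=2, swap(2,4) ⇒ [6, 7, 13, 18, 17, 2, 4, 3, 10, 12, 8, 16]
j=5: 2≤16, i=3, swap(3,5) ⇒ [6, 7, 13, 2, 17, 18, 4, 3, 10, 12, 8, 16]
j=6: 4≤16, i=4, swap(4,6) ⇒ [6, 7, 13, 2, 4, 18, 17, 3, 10, 12, 8, 16]
j=7: 3≤16, i=5, swap(5,7) ⇒ [6, 7, 13, 2, 4, 3, 17, 18, 10, 12, 8, 16]
j=8: 10≤16, i=6, swap(6,8) ⇒ [6, 7, 13, 2, 4, 3, 10, 18, 17, 12, 8, 16]
j=9: 12≤16, i=7, swap(7,9) ⇒ [6, 7, 13, 2, 4, 3, 10, 12, 17, 18, 8, 16]
j=10: 8≤16, i=8, swap(8,10) ⇒ [6, 7, 13, 2, 4, 3, 10, 12, 8, 18, 17, 16]
swap(9,11) ⇒ [6, 7, 13, 2, 4, 3, 10, 12, 8, 16, 17, 18]; return 9

[6, 7, 13, 2, 4, 3, 10, 12, 8, 16, 17, 18]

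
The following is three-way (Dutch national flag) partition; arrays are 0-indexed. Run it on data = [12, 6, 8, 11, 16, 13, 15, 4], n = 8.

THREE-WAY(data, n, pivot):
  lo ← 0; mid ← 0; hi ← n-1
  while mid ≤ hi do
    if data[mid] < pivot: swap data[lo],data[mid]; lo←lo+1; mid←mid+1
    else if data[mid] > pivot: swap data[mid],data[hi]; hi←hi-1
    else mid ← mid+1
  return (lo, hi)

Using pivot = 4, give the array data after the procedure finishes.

[4, 8, 11, 16, 13, 15, 6, 12]

pivot = 4; lo=0, mid=0, hi=7
data[mid]=12>4: swap data[0],data[7]; hi=6 → [4, 6, 8, 11, 16, 13, 15, 12]
data[mid]=4=4: mid=1
data[mid]=6>4: swap data[1],data[6]; hi=5 → [4, 15, 8, 11, 16, 13, 6, 12]
data[mid]=15>4: swap data[1],data[5]; hi=4 → [4, 13, 8, 11, 16, 15, 6, 12]
data[mid]=13>4: swap data[1],data[4]; hi=3 → [4, 16, 8, 11, 13, 15, 6, 12]
data[mid]=16>4: swap data[1],data[3]; hi=2 → [4, 11, 8, 16, 13, 15, 6, 12]
data[mid]=11>4: swap data[1],data[2]; hi=1 → [4, 8, 11, 16, 13, 15, 6, 12]
data[mid]=8>4: swap data[1],data[1]; hi=0 → [4, 8, 11, 16, 13, 15, 6, 12]
end: lo=0, hi=0; data = [4, 8, 11, 16, 13, 15, 6, 12]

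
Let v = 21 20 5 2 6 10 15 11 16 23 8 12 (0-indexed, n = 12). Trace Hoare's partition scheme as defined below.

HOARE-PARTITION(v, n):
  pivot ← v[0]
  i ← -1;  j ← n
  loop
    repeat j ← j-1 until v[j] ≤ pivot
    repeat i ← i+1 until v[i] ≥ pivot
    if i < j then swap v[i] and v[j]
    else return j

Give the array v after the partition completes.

pivot=21
j stops at 11 (12), i stops at 0 (21); swap ⇒ 12 20 5 2 6 10 15 11 16 23 8 21
j stops at 10 (8), i stops at 9 (23); swap ⇒ 12 20 5 2 6 10 15 11 16 8 23 21
j stops at 9, i stops at 10; i≥j ⇒ return 9. v=12 20 5 2 6 10 15 11 16 8 23 21

12 20 5 2 6 10 15 11 16 8 23 21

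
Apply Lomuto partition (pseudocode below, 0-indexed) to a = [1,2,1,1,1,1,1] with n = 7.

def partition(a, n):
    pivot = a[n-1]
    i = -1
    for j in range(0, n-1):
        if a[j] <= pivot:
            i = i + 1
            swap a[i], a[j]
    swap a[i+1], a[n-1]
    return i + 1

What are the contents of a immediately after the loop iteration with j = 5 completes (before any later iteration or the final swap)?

[1,1,1,1,1,2,1]

pivot = a[6] = 1; i = -1
j=0: a[0]=1 ≤ 1 → i=0, swap a[0],a[0] (no change) → [1,2,1,1,1,1,1]
j=1: a[1]=2 > 1 → no swap
j=2: a[2]=1 ≤ 1 → i=1, swap a[1],a[2] → [1,1,2,1,1,1,1]
j=3: a[3]=1 ≤ 1 → i=2, swap a[2],a[3] → [1,1,1,2,1,1,1]
j=4: a[4]=1 ≤ 1 → i=3, swap a[3],a[4] → [1,1,1,1,2,1,1]
j=5: a[5]=1 ≤ 1 → i=4, swap a[4],a[5] → [1,1,1,1,1,2,1]
(after j=5) a = [1,1,1,1,1,2,1]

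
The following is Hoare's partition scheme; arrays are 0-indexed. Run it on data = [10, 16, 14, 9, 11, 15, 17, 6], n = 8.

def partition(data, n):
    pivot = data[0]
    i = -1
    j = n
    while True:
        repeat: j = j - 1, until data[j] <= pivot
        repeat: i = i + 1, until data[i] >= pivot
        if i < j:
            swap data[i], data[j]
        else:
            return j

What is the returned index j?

1

pivot = data[0] = 10; i = -1, j = 8
j→7 (data[7]=6≤10), i→0 (data[0]=10≥10); i<j, swap → [6, 16, 14, 9, 11, 15, 17, 10]
j→3 (data[3]=9≤10), i→1 (data[1]=16≥10); i<j, swap → [6, 9, 14, 16, 11, 15, 17, 10]
j→1, i→2; i≥j, return j=1. data = [6, 9, 14, 16, 11, 15, 17, 10]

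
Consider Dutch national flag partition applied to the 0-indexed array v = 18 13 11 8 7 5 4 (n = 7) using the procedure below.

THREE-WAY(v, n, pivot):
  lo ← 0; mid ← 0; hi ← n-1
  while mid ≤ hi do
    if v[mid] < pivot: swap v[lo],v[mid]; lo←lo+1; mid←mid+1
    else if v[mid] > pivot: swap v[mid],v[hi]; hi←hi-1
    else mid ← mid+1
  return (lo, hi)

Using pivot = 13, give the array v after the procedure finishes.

4 11 8 7 5 13 18

pivot = 13; lo=0, mid=0, hi=6
v[mid]=18>13: swap v[0],v[6]; hi=5 → 4 13 11 8 7 5 18
v[mid]=4<13: swap v[0],v[0]; lo=1,mid=1 → 4 13 11 8 7 5 18
v[mid]=13=13: mid=2
v[mid]=11<13: swap v[1],v[2]; lo=2,mid=3 → 4 11 13 8 7 5 18
v[mid]=8<13: swap v[2],v[3]; lo=3,mid=4 → 4 11 8 13 7 5 18
v[mid]=7<13: swap v[3],v[4]; lo=4,mid=5 → 4 11 8 7 13 5 18
v[mid]=5<13: swap v[4],v[5]; lo=5,mid=6 → 4 11 8 7 5 13 18
end: lo=5, hi=5; v = 4 11 8 7 5 13 18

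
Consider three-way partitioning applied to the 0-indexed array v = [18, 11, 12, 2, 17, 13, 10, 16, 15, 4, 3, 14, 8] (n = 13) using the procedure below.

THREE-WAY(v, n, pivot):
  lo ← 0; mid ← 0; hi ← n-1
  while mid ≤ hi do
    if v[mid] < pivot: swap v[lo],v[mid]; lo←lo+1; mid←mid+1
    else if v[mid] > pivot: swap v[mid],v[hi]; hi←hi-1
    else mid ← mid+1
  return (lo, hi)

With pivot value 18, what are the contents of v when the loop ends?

[11, 12, 2, 17, 13, 10, 16, 15, 4, 3, 14, 8, 18]

pivot = 18; lo=0, mid=0, hi=12
v[mid]=18=18: mid=1
v[mid]=11<18: swap v[0],v[1]; lo=1,mid=2 → [11, 18, 12, 2, 17, 13, 10, 16, 15, 4, 3, 14, 8]
v[mid]=12<18: swap v[1],v[2]; lo=2,mid=3 → [11, 12, 18, 2, 17, 13, 10, 16, 15, 4, 3, 14, 8]
v[mid]=2<18: swap v[2],v[3]; lo=3,mid=4 → [11, 12, 2, 18, 17, 13, 10, 16, 15, 4, 3, 14, 8]
v[mid]=17<18: swap v[3],v[4]; lo=4,mid=5 → [11, 12, 2, 17, 18, 13, 10, 16, 15, 4, 3, 14, 8]
v[mid]=13<18: swap v[4],v[5]; lo=5,mid=6 → [11, 12, 2, 17, 13, 18, 10, 16, 15, 4, 3, 14, 8]
v[mid]=10<18: swap v[5],v[6]; lo=6,mid=7 → [11, 12, 2, 17, 13, 10, 18, 16, 15, 4, 3, 14, 8]
v[mid]=16<18: swap v[6],v[7]; lo=7,mid=8 → [11, 12, 2, 17, 13, 10, 16, 18, 15, 4, 3, 14, 8]
v[mid]=15<18: swap v[7],v[8]; lo=8,mid=9 → [11, 12, 2, 17, 13, 10, 16, 15, 18, 4, 3, 14, 8]
v[mid]=4<18: swap v[8],v[9]; lo=9,mid=10 → [11, 12, 2, 17, 13, 10, 16, 15, 4, 18, 3, 14, 8]
v[mid]=3<18: swap v[9],v[10]; lo=10,mid=11 → [11, 12, 2, 17, 13, 10, 16, 15, 4, 3, 18, 14, 8]
v[mid]=14<18: swap v[10],v[11]; lo=11,mid=12 → [11, 12, 2, 17, 13, 10, 16, 15, 4, 3, 14, 18, 8]
v[mid]=8<18: swap v[11],v[12]; lo=12,mid=13 → [11, 12, 2, 17, 13, 10, 16, 15, 4, 3, 14, 8, 18]
end: lo=12, hi=12; v = [11, 12, 2, 17, 13, 10, 16, 15, 4, 3, 14, 8, 18]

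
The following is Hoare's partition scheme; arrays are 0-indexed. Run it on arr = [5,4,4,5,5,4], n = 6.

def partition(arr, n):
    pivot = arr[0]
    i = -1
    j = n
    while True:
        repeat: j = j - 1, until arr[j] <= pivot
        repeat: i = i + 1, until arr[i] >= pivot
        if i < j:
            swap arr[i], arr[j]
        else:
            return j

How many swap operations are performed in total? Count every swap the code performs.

pivot=5
j stops at 5 (4), i stops at 0 (5); swap ⇒ [4,4,4,5,5,5]
j stops at 4 (5), i stops at 3 (5); swap ⇒ [4,4,4,5,5,5]
j stops at 3, i stops at 4; i≥j ⇒ return 3. arr=[4,4,4,5,5,5]

2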